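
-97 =-97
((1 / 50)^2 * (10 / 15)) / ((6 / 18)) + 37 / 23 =46273 / 28750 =1.61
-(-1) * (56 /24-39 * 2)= -227 /3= -75.67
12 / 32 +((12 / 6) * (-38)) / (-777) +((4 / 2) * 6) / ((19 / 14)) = 1100129 / 118104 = 9.31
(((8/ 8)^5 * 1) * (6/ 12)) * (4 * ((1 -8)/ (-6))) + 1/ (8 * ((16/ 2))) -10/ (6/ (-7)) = 897/ 64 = 14.02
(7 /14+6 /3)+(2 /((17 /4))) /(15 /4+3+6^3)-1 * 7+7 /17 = -123785 /30294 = -4.09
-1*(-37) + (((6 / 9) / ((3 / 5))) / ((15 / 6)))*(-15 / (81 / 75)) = 2497 / 81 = 30.83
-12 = -12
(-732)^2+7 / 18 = 9644839 / 18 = 535824.39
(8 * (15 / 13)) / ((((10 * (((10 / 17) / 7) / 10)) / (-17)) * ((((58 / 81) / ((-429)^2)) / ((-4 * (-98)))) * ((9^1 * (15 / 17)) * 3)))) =-7897422111.89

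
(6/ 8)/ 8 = 3/ 32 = 0.09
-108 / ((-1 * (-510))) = -0.21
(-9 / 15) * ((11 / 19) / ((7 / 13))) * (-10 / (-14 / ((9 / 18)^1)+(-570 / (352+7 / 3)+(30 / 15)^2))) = -11693 / 46417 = -0.25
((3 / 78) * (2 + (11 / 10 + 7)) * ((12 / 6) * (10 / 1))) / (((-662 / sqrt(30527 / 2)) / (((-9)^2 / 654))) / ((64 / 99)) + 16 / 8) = -0.12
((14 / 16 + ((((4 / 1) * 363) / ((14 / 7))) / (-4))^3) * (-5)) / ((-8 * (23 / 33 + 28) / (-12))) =1562626.01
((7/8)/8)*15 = 105/64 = 1.64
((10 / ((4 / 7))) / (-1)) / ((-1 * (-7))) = -5 / 2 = -2.50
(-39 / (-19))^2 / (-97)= -1521 / 35017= -0.04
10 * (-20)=-200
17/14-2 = -0.79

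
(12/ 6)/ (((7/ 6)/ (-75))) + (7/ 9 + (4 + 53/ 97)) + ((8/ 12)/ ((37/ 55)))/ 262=-3650473873/ 29620017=-123.24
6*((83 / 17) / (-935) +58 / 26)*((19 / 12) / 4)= 2184411 / 413270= 5.29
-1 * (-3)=3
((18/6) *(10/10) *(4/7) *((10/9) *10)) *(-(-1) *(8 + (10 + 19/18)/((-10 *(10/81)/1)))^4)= 1330863361/84000000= 15.84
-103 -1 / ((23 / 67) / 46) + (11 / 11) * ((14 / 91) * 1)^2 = -236.98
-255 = -255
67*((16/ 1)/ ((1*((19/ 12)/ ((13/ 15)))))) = 55744/ 95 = 586.78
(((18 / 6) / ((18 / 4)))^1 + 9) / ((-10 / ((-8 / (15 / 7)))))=812 / 225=3.61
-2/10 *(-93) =93/5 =18.60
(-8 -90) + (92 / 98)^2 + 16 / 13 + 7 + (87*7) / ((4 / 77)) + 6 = 1453322485 / 124852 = 11640.36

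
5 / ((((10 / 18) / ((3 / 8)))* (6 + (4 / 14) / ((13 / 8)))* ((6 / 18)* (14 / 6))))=0.70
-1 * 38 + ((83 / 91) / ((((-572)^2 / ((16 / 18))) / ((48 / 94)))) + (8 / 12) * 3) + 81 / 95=-876090524801 / 24926206305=-35.15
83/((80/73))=6059/80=75.74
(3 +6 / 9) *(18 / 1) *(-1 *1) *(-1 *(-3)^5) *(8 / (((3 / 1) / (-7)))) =299376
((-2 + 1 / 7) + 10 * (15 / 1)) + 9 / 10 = 10433 / 70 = 149.04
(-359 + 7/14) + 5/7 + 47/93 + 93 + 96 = -219101/1302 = -168.28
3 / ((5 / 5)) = 3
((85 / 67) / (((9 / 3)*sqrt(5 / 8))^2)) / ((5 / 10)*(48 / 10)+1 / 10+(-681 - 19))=-272 / 841185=-0.00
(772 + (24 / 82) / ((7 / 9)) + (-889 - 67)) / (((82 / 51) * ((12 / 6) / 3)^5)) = -163277775 / 188272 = -867.24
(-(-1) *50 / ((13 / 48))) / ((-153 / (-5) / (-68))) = -16000 / 39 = -410.26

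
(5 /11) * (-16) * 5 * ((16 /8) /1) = -800 /11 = -72.73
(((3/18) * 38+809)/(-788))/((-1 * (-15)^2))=1223/265950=0.00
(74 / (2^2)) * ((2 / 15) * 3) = 37 / 5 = 7.40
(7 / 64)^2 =49 / 4096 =0.01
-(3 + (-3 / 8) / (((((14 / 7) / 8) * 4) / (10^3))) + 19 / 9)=3329 / 9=369.89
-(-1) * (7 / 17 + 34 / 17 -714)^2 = 146337409 / 289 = 506357.82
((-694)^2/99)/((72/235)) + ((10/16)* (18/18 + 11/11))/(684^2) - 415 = 11790135925/762432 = 15463.85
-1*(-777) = 777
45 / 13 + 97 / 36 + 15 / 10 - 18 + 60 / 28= -26867 / 3276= -8.20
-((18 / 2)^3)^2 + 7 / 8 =-531440.12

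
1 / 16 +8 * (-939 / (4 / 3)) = -90143 / 16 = -5633.94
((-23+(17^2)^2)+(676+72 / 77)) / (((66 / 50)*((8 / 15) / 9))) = 3645826875 / 3388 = 1076100.02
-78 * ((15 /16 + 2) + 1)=-2457 /8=-307.12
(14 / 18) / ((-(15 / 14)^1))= -98 / 135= -0.73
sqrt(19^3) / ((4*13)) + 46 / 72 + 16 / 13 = 19*sqrt(19) / 52 + 875 / 468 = 3.46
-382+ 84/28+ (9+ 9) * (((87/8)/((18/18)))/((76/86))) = -157.49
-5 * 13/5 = -13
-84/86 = -42/43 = -0.98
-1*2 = -2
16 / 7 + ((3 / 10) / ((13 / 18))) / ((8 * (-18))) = 16619 / 7280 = 2.28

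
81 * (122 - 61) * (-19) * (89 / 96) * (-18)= 25065693 / 16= 1566605.81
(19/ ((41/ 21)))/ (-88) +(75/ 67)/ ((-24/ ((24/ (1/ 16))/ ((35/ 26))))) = -22701051/ 1692152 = -13.42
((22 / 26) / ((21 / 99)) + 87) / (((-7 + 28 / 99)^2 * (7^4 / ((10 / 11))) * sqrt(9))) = 983664 / 3864887299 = 0.00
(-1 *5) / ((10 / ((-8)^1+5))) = 1.50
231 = 231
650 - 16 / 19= 12334 / 19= 649.16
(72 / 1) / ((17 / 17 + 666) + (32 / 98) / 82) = 144648 / 1340011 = 0.11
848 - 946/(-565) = 480066/565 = 849.67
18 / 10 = 9 / 5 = 1.80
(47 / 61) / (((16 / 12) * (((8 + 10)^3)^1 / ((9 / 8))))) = 47 / 421632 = 0.00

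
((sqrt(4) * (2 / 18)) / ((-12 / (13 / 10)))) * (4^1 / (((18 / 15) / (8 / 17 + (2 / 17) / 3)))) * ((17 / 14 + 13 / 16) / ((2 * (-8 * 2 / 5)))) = 191815 / 14805504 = 0.01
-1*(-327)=327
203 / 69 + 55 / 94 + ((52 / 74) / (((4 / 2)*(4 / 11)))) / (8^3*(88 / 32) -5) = 103286941 / 29277804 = 3.53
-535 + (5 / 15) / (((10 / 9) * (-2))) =-10703 / 20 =-535.15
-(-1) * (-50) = -50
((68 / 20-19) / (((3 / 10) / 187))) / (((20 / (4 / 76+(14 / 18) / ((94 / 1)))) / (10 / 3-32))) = 102337807 / 120555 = 848.89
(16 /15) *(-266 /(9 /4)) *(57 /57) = -17024 /135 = -126.10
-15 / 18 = -5 / 6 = -0.83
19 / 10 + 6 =79 / 10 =7.90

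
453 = 453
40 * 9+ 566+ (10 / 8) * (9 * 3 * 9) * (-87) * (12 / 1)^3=-45663634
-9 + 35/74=-631/74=-8.53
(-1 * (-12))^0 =1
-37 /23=-1.61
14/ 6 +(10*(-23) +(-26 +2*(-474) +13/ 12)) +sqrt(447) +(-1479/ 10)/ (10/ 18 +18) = -12109711/ 10020 +sqrt(447) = -1187.41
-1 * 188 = -188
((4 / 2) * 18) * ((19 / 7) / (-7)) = -684 / 49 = -13.96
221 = 221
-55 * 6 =-330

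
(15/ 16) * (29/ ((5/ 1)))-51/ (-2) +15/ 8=525/ 16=32.81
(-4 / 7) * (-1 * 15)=60 / 7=8.57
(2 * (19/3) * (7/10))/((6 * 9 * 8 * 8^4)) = 133/26542080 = 0.00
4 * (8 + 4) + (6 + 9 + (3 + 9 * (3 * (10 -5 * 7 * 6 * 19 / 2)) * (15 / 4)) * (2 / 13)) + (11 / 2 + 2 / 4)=-30850.73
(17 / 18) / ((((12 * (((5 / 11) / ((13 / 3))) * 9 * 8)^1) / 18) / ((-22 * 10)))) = -26741 / 648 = -41.27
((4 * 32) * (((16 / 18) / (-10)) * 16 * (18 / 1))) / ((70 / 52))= -425984 / 175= -2434.19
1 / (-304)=-1 / 304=-0.00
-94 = -94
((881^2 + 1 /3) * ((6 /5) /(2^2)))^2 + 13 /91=9488216041973 /175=54218377382.70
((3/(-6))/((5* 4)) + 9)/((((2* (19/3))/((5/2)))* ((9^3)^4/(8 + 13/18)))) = 56363/1030302949082688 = 0.00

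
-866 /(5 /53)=-45898 /5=-9179.60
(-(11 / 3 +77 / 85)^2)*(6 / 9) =-2719112 / 195075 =-13.94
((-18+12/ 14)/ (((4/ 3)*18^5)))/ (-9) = 5/ 6613488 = 0.00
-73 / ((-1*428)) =73 / 428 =0.17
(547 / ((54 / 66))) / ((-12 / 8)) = -12034 / 27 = -445.70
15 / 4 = 3.75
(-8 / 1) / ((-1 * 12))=2 / 3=0.67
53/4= 13.25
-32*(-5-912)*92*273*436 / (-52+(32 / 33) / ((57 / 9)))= -799508854144 / 129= -6197743055.38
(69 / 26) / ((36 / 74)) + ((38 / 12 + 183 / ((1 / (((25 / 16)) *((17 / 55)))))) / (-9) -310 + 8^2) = -15488281 / 61776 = -250.72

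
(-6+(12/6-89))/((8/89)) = -8277/8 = -1034.62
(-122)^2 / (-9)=-14884 / 9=-1653.78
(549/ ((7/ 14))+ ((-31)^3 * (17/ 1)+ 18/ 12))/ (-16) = 1010695/ 32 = 31584.22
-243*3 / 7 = -729 / 7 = -104.14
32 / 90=16 / 45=0.36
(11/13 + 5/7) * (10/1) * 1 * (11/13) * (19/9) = 296780/10647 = 27.87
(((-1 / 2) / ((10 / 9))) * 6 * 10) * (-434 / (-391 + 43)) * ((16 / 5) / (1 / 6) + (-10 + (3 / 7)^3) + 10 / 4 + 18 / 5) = -14716971 / 28420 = -517.84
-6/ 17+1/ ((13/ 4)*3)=-166/ 663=-0.25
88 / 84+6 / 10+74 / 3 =921 / 35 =26.31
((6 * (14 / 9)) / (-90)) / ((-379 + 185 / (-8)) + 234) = 112 / 181575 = 0.00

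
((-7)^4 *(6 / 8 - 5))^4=2775647594103645121 / 256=10842373414467363.75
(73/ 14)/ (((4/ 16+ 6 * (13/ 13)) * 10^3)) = 73/ 87500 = 0.00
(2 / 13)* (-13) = -2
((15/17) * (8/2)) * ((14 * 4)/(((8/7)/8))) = 1383.53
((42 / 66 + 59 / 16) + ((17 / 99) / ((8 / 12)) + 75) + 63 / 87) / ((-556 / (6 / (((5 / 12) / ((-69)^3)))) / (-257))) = -175595670.90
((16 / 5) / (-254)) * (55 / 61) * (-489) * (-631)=-27153192 / 7747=-3504.99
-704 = -704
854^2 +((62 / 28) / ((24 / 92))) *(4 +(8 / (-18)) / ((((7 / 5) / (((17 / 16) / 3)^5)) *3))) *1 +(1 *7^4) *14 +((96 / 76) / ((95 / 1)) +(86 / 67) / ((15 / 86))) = 18662830146975068327281 / 24460723045269504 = 762971.32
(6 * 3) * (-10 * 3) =-540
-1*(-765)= 765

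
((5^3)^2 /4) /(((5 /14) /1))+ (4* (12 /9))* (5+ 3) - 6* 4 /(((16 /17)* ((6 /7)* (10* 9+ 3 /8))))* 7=10977.86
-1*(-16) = 16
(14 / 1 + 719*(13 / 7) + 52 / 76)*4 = 718184 / 133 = 5399.88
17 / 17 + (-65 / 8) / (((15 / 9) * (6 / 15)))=-11.19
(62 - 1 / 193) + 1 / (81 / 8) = 970709 / 15633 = 62.09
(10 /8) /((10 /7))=0.88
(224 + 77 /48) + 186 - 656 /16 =17789 /48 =370.60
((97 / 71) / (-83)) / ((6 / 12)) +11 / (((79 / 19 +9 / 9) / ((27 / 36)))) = 3618863 / 2310056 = 1.57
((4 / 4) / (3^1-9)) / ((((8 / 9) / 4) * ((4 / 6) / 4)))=-9 / 2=-4.50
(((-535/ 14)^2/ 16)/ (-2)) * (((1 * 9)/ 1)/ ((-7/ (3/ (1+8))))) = 858675/ 43904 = 19.56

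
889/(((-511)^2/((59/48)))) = 7493/1790544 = 0.00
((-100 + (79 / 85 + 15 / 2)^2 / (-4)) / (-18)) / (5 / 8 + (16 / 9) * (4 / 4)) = 13613489 / 4999700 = 2.72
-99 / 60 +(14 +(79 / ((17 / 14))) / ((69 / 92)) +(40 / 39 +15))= 1526501 / 13260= 115.12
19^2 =361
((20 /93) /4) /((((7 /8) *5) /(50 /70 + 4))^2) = 23232 /372155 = 0.06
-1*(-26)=26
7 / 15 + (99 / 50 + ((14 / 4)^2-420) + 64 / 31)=-3750121 / 9300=-403.24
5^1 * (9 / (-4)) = -45 / 4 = -11.25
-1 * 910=-910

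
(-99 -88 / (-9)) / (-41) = 803 / 369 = 2.18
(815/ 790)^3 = 4330747/ 3944312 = 1.10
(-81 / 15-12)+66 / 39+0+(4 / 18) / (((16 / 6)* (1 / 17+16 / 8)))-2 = -96463 / 5460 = -17.67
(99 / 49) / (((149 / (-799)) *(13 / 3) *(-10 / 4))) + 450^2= 96099887106 / 474565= 202501.00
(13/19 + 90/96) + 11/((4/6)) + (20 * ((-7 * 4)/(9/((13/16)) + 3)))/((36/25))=-4758677/500688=-9.50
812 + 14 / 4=815.50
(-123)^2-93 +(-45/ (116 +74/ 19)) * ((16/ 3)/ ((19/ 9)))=17124924/ 1139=15035.05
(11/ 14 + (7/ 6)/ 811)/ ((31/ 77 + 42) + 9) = 73733/ 4814907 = 0.02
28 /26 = 1.08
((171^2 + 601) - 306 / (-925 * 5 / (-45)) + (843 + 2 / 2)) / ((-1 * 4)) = -7095449 / 925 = -7670.76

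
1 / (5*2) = 1 / 10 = 0.10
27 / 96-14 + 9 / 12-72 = -2719 / 32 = -84.97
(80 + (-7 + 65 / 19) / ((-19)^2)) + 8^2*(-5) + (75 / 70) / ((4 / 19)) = -90233953 / 384104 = -234.92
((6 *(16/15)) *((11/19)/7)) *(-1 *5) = -352/133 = -2.65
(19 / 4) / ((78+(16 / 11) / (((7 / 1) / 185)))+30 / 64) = 11704 / 288067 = 0.04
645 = 645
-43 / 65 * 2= -86 / 65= -1.32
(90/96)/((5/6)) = 9/8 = 1.12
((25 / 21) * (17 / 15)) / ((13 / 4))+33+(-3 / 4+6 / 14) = 108415 / 3276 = 33.09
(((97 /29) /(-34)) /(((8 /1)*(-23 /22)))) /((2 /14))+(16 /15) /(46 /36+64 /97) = 57120487 /90258440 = 0.63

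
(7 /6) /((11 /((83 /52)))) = 581 /3432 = 0.17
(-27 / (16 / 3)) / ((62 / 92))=-1863 / 248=-7.51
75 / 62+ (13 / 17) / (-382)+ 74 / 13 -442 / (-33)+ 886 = 39135450943 / 43181853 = 906.29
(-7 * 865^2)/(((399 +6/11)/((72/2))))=-138271980/293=-471918.02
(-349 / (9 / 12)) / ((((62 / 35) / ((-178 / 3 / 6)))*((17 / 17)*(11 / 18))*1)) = 4348540 / 1023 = 4250.77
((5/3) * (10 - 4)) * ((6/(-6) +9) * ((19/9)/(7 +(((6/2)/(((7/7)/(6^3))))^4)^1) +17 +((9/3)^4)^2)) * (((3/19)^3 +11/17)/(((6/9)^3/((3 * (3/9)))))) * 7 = 166396139342358419344200/20559367409509469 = 8093446.46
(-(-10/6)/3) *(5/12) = 25/108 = 0.23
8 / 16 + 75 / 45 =13 / 6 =2.17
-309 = -309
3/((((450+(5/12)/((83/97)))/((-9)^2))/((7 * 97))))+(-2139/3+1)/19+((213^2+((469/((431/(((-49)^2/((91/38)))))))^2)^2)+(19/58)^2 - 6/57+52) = 2107656292841178674251452212636258433/1487578962397631559515540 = 1416836582203.43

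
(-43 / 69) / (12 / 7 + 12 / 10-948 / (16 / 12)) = 1505 / 1710027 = 0.00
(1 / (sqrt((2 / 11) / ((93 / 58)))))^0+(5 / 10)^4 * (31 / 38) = 639 / 608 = 1.05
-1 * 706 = -706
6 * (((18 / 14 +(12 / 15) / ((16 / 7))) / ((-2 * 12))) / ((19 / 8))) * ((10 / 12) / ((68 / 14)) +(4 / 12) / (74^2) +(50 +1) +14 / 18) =-131146697 / 14661990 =-8.94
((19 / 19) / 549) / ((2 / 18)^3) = 1.33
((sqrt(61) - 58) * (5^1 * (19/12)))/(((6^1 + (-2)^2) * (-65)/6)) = 551/130 - 19 * sqrt(61)/260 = 3.67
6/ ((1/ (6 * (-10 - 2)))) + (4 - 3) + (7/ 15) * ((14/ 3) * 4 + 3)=-420.89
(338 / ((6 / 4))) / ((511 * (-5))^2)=676 / 19584075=0.00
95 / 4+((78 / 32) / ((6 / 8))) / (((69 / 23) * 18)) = 5143 / 216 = 23.81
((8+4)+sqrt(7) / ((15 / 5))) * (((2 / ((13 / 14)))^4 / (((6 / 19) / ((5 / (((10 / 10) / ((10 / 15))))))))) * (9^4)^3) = 610804291542600960 * sqrt(7) / 28561+21988954495533634560 / 28561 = 826476340138172.66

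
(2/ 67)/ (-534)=-1/ 17889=-0.00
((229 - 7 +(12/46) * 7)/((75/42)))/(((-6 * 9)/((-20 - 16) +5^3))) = -356356/1725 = -206.58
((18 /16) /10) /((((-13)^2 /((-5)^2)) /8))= 45 /338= 0.13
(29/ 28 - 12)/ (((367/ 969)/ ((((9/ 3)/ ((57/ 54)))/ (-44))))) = 422739/ 226072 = 1.87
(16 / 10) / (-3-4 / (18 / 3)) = -24 / 55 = -0.44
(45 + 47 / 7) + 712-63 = 4905 / 7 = 700.71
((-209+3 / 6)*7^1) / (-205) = 2919 / 410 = 7.12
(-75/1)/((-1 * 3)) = 25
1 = 1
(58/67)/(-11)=-58/737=-0.08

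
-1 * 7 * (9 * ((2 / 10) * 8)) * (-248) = 124992 / 5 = 24998.40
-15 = -15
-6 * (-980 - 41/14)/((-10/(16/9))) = -36696/35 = -1048.46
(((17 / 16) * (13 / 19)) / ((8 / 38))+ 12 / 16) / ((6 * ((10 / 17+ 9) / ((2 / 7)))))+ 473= 103625629 / 219072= 473.02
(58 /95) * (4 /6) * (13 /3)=1508 /855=1.76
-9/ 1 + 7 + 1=-1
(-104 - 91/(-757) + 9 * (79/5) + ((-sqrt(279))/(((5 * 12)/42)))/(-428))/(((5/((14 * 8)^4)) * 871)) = 413048832 * sqrt(31)/2329925 + 22822639501312/16483675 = 1385547.20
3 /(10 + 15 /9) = 9 /35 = 0.26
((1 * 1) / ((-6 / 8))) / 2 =-0.67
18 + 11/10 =191/10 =19.10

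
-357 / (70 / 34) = -867 / 5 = -173.40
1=1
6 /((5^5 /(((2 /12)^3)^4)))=1 /1133740800000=0.00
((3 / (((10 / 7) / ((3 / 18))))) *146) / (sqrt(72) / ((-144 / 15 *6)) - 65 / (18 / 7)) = -13392288 / 6624575+ 55188 *sqrt(2) / 6624575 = -2.01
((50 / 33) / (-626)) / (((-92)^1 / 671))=1525 / 86388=0.02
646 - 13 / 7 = 644.14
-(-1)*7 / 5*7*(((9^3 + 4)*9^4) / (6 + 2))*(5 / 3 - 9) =-43202763.45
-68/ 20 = -17/ 5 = -3.40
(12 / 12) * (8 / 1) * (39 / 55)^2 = 12168 / 3025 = 4.02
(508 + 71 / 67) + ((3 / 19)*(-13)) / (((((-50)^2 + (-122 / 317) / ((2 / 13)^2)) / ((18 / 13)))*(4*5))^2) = 58026805762403646924 / 113988213155458525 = 509.06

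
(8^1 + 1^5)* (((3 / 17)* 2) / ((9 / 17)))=6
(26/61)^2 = 676/3721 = 0.18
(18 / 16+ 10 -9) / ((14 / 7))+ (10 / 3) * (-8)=-1229 / 48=-25.60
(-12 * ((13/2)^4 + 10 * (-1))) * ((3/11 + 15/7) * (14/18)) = -880431/22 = -40019.59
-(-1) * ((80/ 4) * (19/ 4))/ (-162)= -95/ 162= -0.59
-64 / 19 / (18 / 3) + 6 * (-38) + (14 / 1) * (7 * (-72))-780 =-459680 / 57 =-8064.56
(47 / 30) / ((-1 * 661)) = -47 / 19830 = -0.00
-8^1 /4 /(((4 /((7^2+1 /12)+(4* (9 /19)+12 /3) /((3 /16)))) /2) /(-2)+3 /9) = -110154 /17675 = -6.23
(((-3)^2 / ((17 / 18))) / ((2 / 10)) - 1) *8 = 6344 / 17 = 373.18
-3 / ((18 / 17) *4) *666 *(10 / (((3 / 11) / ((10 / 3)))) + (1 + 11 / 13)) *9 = -6847923 / 13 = -526763.31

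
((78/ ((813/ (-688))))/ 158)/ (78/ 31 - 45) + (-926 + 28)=-25319419130/ 28195653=-897.99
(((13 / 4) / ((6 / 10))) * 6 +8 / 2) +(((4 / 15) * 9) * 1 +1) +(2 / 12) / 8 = 9581 / 240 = 39.92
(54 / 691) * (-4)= -0.31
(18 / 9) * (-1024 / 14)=-146.29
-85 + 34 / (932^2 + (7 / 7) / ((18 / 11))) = -1328995043 / 15635243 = -85.00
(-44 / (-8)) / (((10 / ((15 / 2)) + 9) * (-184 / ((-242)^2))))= -483153 / 2852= -169.41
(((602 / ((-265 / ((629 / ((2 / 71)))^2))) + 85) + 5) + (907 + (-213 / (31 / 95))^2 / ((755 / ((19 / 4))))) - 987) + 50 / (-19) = -3310300235166048333 / 2922535540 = -1132680916.92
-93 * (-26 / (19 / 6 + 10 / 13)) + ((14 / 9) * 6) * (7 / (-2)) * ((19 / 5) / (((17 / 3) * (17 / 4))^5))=1901122520587805484 / 3094550637189215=614.35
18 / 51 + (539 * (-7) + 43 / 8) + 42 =-3725.27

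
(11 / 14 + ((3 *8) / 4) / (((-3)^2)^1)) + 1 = 103 / 42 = 2.45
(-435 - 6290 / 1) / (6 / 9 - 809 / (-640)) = -12912000 / 3707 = -3483.14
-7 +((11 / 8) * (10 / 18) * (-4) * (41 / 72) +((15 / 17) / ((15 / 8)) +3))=-116095 / 22032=-5.27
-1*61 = -61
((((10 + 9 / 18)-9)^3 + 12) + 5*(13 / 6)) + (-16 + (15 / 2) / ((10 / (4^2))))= 533 / 24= 22.21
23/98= 0.23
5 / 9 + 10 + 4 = 131 / 9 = 14.56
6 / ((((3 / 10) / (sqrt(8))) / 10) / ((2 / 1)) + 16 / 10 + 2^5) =7168000 / 40140799- 800 * sqrt(2) / 40140799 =0.18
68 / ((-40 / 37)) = -629 / 10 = -62.90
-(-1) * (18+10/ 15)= 56/ 3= 18.67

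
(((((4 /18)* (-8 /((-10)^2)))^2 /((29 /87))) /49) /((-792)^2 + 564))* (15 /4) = 1 /8652254625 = 0.00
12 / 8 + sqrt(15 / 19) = sqrt(285) / 19 + 3 / 2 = 2.39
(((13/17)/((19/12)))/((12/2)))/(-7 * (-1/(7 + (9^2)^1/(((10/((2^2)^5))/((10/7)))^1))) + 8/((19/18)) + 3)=1078909/141801454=0.01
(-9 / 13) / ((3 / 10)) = -2.31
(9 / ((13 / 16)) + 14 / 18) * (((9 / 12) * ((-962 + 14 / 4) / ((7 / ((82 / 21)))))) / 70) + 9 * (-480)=-782627871 / 178360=-4387.91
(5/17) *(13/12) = 65/204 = 0.32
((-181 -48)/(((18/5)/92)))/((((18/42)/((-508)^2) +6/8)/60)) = -1902912323200/4064517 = -468176.74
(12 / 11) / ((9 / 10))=40 / 33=1.21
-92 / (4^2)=-5.75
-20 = -20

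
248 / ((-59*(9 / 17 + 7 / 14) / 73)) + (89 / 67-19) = -43685872 / 138355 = -315.75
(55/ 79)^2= 3025/ 6241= 0.48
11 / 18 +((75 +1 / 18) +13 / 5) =1174 / 15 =78.27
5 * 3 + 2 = 17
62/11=5.64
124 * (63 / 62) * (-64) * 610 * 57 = -280385280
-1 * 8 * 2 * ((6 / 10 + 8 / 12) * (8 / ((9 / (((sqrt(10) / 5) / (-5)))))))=2432 * sqrt(10) / 3375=2.28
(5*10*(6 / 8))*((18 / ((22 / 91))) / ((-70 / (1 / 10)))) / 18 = -39 / 176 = -0.22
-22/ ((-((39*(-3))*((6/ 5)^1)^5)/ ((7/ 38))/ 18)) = -240625/ 960336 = -0.25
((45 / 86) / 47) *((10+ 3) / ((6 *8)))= 195 / 64672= 0.00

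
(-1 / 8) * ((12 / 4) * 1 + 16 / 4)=-7 / 8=-0.88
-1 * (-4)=4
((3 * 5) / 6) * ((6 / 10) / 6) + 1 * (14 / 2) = 29 / 4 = 7.25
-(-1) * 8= 8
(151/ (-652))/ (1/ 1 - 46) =151/ 29340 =0.01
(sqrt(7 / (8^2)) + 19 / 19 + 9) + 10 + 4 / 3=21.66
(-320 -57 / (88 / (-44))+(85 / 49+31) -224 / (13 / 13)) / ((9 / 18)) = -47311 / 49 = -965.53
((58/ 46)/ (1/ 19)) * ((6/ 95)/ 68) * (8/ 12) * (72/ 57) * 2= 0.04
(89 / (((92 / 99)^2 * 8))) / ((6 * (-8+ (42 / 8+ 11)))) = 8811 / 33856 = 0.26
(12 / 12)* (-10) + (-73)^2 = 5319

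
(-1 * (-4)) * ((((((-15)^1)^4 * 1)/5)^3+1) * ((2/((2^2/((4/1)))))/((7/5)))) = 5931261160720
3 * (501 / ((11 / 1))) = 136.64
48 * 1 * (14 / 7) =96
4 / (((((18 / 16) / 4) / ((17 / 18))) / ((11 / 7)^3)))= 1448128 / 27783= 52.12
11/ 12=0.92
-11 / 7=-1.57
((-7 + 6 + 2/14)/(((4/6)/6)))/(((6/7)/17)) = -153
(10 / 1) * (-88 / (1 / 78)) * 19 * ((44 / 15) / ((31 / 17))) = -65034112 / 31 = -2097874.58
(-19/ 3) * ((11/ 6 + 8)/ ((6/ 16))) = -4484/ 27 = -166.07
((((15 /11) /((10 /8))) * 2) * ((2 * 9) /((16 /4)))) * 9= 972 /11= 88.36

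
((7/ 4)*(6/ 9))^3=343/ 216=1.59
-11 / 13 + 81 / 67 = 316 / 871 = 0.36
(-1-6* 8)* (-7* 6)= 2058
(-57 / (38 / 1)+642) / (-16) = -1281 / 32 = -40.03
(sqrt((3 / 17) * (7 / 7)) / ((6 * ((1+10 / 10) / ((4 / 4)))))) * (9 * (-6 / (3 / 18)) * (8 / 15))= -72 * sqrt(51) / 85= -6.05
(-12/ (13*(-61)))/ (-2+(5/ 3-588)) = -36/ 1399645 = -0.00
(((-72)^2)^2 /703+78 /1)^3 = 19527456561784470909000 /347428927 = 56205615146675.66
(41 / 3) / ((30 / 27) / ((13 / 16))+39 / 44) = 1716 / 283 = 6.06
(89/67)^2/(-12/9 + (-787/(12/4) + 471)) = 0.01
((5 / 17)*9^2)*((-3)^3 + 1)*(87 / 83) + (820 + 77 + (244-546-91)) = -204966 / 1411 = -145.26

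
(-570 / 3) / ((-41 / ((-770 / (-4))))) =36575 / 41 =892.07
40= 40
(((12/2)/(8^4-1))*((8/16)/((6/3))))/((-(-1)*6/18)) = 1/910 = 0.00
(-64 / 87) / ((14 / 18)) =-0.95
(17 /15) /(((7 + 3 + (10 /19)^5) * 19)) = 2215457 /372914850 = 0.01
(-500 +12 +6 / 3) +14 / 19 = -9220 / 19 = -485.26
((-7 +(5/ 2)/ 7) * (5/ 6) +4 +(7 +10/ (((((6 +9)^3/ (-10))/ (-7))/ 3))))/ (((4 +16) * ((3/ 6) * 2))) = 7669/ 25200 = 0.30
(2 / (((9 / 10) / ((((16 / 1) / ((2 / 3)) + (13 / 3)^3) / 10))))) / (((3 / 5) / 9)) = 28450 / 81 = 351.23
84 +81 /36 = 86.25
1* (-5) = -5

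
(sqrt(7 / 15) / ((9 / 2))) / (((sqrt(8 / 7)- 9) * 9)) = -14 * sqrt(105) / 75465- 28 * sqrt(30) / 679185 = -0.00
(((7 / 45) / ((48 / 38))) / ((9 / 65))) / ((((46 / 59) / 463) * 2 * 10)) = 47231093 / 1788480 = 26.41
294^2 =86436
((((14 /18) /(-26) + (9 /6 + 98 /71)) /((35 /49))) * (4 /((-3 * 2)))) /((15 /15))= -331492 /124605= -2.66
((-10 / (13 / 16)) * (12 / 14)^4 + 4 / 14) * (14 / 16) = -99221 / 17836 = -5.56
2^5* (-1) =-32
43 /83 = 0.52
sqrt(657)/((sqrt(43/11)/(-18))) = -54*sqrt(34529)/43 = -233.36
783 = 783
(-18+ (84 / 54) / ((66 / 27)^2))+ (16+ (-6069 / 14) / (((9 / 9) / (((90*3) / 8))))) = -14164129 / 968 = -14632.36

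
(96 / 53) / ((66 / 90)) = 1440 / 583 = 2.47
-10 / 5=-2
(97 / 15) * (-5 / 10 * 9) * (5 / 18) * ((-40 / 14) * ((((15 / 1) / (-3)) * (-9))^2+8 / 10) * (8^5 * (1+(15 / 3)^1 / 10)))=2299641856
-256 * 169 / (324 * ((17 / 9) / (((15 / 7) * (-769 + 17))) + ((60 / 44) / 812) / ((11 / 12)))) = -998932014080 / 4936209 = -202368.26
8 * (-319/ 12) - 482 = -2084/ 3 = -694.67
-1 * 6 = -6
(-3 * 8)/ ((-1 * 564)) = 2/ 47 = 0.04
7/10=0.70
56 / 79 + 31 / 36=4465 / 2844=1.57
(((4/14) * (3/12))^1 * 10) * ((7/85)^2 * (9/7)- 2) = -14387/10115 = -1.42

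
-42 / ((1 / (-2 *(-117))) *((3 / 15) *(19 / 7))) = -343980 / 19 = -18104.21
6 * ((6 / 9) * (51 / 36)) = 17 / 3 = 5.67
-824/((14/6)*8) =-309/7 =-44.14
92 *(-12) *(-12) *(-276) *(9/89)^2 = -296172288/7921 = -37390.77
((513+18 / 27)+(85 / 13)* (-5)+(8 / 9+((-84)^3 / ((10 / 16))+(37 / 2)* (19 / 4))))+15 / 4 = -4435483627 / 4680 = -947752.91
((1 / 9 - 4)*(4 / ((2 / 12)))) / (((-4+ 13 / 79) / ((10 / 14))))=15800 / 909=17.38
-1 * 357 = -357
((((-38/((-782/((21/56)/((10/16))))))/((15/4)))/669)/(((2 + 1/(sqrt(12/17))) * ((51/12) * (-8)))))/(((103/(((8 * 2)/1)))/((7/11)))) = -0.00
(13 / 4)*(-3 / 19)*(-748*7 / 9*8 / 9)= 136136 / 513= 265.37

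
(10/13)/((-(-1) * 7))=0.11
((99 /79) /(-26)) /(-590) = 99 /1211860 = 0.00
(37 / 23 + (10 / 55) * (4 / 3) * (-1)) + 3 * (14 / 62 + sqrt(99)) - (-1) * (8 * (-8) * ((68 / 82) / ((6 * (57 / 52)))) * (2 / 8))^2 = 2356888629250 / 385515771003 + 9 * sqrt(11) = 35.96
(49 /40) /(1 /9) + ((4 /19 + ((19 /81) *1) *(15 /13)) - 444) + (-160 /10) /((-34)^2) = -33343589779 /77093640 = -432.51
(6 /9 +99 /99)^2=2.78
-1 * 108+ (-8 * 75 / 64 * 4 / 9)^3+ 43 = -29665 / 216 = -137.34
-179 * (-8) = 1432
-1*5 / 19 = -5 / 19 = -0.26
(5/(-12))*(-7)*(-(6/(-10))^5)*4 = 567/625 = 0.91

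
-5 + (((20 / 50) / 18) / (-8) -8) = -4681 / 360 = -13.00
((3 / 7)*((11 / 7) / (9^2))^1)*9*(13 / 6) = 143 / 882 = 0.16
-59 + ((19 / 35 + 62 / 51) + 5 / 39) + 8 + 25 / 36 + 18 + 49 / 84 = -4153993 / 139230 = -29.84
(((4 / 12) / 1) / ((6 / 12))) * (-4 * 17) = -136 / 3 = -45.33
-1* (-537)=537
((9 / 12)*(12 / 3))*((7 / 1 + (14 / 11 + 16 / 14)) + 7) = 3792 / 77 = 49.25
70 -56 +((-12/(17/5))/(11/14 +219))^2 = 38307946334/2736231481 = 14.00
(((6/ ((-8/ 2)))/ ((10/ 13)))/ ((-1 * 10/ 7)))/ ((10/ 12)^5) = 265356/ 78125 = 3.40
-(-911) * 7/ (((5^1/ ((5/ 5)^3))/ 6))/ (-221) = -38262/ 1105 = -34.63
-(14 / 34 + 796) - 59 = -855.41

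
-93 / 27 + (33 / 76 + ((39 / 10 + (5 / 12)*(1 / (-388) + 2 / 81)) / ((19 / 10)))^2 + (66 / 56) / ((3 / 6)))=321692512303111 / 89854789606848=3.58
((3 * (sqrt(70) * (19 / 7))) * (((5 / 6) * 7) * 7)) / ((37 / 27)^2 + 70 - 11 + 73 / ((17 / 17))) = 484785 * sqrt(70) / 195194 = 20.78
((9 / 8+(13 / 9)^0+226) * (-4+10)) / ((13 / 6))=16425 / 26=631.73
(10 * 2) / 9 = 20 / 9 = 2.22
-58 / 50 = -29 / 25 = -1.16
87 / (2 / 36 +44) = 1.97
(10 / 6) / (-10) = -1 / 6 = -0.17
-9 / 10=-0.90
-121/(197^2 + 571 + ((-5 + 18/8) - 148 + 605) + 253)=-484/160349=-0.00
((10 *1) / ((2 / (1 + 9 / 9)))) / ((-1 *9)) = -10 / 9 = -1.11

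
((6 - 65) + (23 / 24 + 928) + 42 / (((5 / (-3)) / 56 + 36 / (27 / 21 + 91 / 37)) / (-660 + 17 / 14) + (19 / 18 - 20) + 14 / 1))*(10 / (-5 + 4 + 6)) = 16510895134837 / 9582767556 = 1722.98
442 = 442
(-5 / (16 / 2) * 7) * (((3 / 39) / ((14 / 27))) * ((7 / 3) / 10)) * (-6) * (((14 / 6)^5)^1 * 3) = 117649 / 624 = 188.54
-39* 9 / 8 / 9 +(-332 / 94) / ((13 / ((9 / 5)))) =-131097 / 24440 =-5.36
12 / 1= 12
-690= -690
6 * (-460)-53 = -2813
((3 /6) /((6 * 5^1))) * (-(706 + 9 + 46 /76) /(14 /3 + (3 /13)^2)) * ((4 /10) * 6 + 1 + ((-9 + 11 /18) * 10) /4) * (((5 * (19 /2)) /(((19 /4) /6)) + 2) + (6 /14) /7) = 2755.72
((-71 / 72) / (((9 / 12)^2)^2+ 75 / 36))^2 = 5161984 / 30569841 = 0.17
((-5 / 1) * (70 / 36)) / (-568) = 175 / 10224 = 0.02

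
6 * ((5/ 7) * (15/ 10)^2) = 9.64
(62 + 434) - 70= 426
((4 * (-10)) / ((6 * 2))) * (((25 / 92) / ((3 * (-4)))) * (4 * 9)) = 2.72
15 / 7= 2.14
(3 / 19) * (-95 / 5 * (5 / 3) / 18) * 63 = -17.50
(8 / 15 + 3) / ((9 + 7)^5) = 53 / 15728640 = 0.00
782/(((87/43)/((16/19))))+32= 590912/1653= 357.48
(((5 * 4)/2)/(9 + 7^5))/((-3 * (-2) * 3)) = 5/151344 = 0.00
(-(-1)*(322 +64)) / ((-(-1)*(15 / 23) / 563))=4998314 / 15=333220.93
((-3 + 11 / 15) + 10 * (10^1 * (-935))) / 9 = -1402534 / 135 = -10389.14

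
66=66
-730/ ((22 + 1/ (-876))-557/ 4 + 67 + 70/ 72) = 383688/ 25901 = 14.81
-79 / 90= -0.88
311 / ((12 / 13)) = 4043 / 12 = 336.92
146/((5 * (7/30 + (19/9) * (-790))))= -2628/150079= -0.02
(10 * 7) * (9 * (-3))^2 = 51030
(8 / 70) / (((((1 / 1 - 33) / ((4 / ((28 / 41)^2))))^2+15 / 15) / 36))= 406909584 / 1475731075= 0.28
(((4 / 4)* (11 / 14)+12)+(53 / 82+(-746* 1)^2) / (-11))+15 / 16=-2554831253 / 50512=-50578.70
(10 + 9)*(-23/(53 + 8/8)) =-437/54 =-8.09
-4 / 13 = -0.31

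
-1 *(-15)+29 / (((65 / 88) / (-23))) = -57721 / 65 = -888.02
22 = 22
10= 10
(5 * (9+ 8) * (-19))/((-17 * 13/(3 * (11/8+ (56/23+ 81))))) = 4447425/2392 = 1859.29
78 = 78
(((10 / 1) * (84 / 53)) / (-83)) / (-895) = 168 / 787421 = 0.00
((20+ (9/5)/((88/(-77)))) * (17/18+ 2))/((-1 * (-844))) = 39061/607680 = 0.06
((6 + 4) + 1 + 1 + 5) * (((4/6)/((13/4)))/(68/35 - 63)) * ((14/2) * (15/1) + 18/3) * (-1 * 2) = 352240/27781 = 12.68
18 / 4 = 9 / 2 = 4.50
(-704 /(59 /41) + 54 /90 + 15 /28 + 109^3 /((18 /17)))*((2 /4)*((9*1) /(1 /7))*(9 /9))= 90887701879 /2360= 38511738.08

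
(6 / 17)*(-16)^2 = 90.35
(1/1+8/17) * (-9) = -225/17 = -13.24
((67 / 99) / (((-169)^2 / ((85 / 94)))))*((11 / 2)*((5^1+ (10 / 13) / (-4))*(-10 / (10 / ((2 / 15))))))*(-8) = 284750 / 471170817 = 0.00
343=343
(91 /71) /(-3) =-91 /213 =-0.43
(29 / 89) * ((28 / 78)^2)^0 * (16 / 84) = 116 / 1869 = 0.06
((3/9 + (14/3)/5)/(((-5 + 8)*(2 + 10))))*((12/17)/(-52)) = -19/39780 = -0.00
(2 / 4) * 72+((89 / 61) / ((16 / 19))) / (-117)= 4109221 / 114192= 35.99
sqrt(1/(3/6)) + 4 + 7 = sqrt(2) + 11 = 12.41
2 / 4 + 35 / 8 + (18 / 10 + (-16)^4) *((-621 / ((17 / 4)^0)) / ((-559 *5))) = 1628503977 / 111800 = 14566.23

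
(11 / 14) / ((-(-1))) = 11 / 14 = 0.79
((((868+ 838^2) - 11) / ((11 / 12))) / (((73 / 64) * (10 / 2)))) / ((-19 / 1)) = -539981568 / 76285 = -7078.48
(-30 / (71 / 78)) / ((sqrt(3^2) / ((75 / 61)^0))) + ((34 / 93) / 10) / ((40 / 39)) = -4820309 / 440200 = -10.95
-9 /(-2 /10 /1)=45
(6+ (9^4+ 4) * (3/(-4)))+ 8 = -19639/4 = -4909.75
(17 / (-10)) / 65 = -17 / 650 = -0.03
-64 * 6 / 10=-192 / 5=-38.40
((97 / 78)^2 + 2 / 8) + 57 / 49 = 441179 / 149058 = 2.96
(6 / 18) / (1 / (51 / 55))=17 / 55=0.31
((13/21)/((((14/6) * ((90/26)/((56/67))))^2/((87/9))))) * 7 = 4077632/9090225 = 0.45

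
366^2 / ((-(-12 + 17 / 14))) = 12419.76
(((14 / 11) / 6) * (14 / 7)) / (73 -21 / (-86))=1204 / 207867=0.01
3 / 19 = 0.16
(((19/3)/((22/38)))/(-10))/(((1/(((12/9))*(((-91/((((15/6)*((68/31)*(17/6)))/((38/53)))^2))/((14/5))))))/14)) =91173614168/64517884475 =1.41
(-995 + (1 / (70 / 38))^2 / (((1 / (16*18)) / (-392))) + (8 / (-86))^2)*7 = -11087216917 / 46225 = -239853.26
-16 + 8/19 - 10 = -486/19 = -25.58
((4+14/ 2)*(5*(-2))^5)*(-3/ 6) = 550000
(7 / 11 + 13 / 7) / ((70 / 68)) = 6528 / 2695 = 2.42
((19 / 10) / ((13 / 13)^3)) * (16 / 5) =152 / 25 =6.08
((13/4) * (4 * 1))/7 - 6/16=83/56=1.48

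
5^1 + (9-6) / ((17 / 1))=88 / 17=5.18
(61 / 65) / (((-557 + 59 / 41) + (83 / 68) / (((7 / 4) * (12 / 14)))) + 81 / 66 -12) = -1403061 / 845489125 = -0.00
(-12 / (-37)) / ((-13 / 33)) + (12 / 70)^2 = -467784 / 589225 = -0.79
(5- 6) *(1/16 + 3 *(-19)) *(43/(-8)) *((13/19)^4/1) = -1118820053/16681088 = -67.07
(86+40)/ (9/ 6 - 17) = -252/ 31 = -8.13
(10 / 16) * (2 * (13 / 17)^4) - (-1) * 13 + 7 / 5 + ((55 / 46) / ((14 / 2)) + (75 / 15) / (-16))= 15798213187 / 1075750480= 14.69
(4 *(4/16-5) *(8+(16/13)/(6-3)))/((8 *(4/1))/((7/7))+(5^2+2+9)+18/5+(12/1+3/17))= -529720/277719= -1.91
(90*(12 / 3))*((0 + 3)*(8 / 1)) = 8640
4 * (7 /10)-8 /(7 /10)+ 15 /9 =-731 /105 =-6.96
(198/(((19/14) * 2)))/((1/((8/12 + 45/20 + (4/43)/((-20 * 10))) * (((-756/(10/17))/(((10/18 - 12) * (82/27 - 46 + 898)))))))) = 57015017829/2040661750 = 27.94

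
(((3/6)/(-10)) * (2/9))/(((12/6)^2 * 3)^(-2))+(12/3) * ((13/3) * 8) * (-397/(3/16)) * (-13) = 171758008/45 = 3816844.62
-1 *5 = -5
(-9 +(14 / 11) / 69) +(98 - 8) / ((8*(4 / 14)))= 184549 / 6072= 30.39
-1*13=-13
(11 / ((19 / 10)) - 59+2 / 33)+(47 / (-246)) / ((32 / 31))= -29249771 / 548416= -53.34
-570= -570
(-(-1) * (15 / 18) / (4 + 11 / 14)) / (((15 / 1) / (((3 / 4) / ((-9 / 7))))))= -49 / 7236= -0.01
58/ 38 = 1.53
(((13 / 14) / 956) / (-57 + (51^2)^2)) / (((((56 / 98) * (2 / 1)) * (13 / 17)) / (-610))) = -85 / 848193792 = -0.00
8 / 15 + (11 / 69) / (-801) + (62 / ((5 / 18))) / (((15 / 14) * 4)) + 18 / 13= 969930529 / 17962425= 54.00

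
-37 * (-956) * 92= 3254224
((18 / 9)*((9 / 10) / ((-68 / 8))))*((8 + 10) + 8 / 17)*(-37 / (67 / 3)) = 627372 / 96815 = 6.48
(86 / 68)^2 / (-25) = -1849 / 28900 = -0.06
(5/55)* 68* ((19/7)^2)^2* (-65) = -576018820/26411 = -21809.81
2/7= 0.29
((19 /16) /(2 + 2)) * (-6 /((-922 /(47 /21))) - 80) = -4904147 /206528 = -23.75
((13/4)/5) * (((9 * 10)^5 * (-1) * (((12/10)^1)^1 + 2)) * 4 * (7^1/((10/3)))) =-103170412800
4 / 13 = 0.31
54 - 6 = 48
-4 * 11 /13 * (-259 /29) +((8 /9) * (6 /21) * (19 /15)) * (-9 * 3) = 284252 /13195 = 21.54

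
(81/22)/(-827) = -81/18194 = -0.00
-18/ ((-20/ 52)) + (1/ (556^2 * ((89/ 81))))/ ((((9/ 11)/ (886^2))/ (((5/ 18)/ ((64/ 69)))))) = 209741947527/ 4402096640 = 47.65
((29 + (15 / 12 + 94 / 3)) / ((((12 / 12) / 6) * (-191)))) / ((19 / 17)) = -12563 / 7258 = -1.73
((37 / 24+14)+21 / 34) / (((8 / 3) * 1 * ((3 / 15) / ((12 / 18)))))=32965 / 1632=20.20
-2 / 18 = -1 / 9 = -0.11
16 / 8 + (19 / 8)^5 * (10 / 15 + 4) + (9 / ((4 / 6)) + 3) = 18242005 / 49152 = 371.13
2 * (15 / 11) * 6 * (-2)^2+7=797 / 11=72.45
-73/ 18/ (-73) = 0.06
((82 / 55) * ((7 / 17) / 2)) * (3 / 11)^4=23247 / 13689335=0.00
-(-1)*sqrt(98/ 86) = 7*sqrt(43)/ 43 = 1.07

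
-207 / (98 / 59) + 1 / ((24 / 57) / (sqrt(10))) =-12213 / 98 + 19* sqrt(10) / 8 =-117.11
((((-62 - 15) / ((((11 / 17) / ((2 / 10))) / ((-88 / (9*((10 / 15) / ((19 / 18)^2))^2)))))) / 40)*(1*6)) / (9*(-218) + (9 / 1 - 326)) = -170590189 / 3987338400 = -0.04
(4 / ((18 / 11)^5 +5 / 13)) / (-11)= -761332 / 25369639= -0.03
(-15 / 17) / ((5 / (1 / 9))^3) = -1 / 103275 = -0.00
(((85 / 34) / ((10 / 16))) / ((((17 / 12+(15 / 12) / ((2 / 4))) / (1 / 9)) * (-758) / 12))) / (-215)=32 / 3829795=0.00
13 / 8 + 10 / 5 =29 / 8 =3.62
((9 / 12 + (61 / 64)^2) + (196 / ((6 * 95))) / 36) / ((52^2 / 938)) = 0.58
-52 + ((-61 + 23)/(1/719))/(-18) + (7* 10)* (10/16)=54347/36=1509.64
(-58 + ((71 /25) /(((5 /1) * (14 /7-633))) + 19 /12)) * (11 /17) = -34552441 /946500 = -36.51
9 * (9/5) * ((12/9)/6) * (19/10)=171/25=6.84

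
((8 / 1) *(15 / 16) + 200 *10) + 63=4141 / 2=2070.50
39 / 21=13 / 7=1.86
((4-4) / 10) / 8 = 0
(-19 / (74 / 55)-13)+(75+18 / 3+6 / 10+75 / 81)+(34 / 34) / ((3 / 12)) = 593449 / 9990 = 59.40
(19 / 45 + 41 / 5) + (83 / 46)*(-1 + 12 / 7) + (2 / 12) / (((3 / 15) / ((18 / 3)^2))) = 578311 / 14490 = 39.91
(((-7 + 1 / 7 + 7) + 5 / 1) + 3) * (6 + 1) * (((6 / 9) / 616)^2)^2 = 19 / 242977819392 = 0.00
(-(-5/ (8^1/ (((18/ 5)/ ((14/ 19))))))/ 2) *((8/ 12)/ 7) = 57/ 392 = 0.15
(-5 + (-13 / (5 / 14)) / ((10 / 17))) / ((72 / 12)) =-836 / 75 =-11.15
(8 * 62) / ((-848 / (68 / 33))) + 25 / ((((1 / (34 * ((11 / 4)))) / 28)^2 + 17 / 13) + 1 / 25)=91070287612504 / 5250531295713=17.34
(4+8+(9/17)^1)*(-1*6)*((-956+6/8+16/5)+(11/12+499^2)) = -1585038648/85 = -18647513.51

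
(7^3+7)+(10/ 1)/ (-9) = 3140/ 9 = 348.89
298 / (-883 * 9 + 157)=-149 / 3895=-0.04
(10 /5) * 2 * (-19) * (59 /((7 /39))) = -174876 /7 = -24982.29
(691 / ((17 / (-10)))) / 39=-6910 / 663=-10.42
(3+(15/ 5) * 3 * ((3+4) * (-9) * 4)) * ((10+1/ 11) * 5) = -1257075/ 11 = -114279.55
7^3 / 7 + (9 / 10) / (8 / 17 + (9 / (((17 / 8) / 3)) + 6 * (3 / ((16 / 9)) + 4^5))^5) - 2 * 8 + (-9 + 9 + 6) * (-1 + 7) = 143160705503507915357658154441977 / 2074792833384172686339837507365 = 69.00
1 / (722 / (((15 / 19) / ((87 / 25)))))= 125 / 397822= 0.00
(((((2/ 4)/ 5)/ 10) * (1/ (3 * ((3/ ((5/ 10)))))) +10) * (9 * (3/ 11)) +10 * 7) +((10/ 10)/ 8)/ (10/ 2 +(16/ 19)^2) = 214396729/ 2267100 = 94.57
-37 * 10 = -370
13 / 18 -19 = -329 / 18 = -18.28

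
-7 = -7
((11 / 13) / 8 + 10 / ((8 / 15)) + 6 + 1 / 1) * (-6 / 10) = -15.51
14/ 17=0.82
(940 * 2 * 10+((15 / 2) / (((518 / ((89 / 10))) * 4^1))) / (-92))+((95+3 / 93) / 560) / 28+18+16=15581526609837 / 827308160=18834.01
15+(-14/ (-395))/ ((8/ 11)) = 23777/ 1580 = 15.05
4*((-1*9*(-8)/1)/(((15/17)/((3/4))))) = 1224/5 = 244.80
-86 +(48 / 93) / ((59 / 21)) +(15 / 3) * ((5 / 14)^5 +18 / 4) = -62254399107 / 983680096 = -63.29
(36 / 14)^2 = 324 / 49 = 6.61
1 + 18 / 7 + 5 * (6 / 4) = 155 / 14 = 11.07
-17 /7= -2.43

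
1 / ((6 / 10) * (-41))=-5 / 123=-0.04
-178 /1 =-178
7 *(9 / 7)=9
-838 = -838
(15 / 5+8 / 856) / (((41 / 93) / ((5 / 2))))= 74865 / 4387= 17.07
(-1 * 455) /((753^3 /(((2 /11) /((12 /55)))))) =-2275 /2561746662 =-0.00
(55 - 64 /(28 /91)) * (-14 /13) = 2142 /13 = 164.77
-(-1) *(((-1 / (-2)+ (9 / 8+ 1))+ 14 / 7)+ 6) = 85 / 8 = 10.62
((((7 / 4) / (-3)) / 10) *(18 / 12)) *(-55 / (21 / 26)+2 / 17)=6067 / 1020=5.95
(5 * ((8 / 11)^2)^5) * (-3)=-16106127360 / 25937424601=-0.62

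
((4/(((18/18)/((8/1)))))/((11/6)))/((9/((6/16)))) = 8/11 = 0.73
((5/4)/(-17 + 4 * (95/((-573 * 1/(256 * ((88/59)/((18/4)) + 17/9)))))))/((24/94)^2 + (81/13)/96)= -12944474920/530724881751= -0.02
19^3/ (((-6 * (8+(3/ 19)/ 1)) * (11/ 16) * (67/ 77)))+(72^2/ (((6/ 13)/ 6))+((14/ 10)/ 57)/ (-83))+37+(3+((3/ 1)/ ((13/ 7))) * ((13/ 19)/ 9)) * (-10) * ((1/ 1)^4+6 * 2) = 66788.79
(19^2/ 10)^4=16983563041/ 10000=1698356.30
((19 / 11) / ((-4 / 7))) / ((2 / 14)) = -931 / 44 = -21.16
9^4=6561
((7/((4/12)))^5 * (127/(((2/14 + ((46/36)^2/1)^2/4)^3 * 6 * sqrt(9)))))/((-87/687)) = -167574266514119187504525606912/390361392019219862459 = -429279815.93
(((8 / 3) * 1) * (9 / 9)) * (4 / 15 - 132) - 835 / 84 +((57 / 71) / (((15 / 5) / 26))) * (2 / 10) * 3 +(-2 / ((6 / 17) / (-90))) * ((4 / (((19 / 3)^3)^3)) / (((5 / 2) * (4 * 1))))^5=-13969656417434697733240014447643284161419959736110547463518255178341 / 39124693624818145549086267220757554754782648645984958421183067500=-357.05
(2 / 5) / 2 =1 / 5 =0.20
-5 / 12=-0.42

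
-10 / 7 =-1.43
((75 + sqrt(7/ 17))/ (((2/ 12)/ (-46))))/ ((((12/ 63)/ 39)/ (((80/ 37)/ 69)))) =-4914000/ 37 - 65520 * sqrt(119)/ 629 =-133947.12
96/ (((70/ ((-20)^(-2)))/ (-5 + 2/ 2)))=-12/ 875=-0.01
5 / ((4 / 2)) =2.50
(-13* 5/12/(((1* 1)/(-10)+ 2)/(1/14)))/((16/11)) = -3575/25536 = -0.14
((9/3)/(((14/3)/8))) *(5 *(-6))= -1080/7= -154.29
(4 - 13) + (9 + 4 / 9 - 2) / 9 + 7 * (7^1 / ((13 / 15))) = 50929 / 1053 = 48.37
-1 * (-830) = 830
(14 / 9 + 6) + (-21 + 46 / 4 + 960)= 958.06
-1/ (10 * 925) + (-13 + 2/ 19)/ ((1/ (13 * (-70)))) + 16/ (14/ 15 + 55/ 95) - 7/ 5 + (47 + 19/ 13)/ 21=11566309045393/ 984727250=11745.70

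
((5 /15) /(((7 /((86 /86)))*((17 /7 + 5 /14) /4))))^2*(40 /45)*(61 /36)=0.01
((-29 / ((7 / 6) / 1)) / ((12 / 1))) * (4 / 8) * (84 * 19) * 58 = -95874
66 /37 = 1.78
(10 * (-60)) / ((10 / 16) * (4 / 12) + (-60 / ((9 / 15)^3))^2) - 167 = -1670082269 / 10000027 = -167.01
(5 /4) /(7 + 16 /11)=55 /372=0.15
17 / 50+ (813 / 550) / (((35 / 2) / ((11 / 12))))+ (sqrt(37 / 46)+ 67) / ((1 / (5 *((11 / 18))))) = 55 *sqrt(1702) / 828+ 6461899 / 31500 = 207.88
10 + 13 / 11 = 123 / 11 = 11.18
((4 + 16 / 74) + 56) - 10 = 50.22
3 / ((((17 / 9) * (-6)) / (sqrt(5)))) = -0.59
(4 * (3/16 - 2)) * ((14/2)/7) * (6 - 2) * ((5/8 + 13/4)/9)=-899/72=-12.49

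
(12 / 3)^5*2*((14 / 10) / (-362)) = -7168 / 905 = -7.92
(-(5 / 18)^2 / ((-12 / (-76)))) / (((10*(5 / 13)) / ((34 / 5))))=-4199 / 4860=-0.86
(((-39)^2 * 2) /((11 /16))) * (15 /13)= 5105.45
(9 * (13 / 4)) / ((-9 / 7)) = -91 / 4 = -22.75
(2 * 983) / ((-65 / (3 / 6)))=-983 / 65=-15.12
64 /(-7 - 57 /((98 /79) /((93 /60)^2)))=-2508800 /4601783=-0.55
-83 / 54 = -1.54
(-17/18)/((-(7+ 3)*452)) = 17/81360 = 0.00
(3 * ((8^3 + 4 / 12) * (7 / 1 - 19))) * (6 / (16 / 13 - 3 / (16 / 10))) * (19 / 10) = 109336032 / 335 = 326376.21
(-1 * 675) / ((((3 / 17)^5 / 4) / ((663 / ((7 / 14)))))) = -62757679400 / 3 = -20919226466.67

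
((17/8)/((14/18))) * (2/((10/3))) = 459/280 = 1.64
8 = 8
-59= -59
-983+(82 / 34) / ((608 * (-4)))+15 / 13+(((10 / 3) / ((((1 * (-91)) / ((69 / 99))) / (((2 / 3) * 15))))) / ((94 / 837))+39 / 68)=-983.55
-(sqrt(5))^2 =-5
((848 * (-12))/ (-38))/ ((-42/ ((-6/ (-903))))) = -1696/ 40033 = -0.04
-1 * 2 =-2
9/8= 1.12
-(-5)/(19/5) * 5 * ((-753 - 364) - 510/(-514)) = -35851750/4883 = -7342.16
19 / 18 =1.06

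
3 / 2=1.50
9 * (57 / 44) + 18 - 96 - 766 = -36623 / 44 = -832.34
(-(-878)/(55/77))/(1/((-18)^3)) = -7168694.40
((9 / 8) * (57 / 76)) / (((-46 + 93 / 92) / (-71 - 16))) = 54027 / 33112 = 1.63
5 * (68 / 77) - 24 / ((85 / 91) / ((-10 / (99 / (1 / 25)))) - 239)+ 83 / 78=2842527211 / 513951438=5.53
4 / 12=1 / 3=0.33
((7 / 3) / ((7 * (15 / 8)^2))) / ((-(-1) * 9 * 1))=64 / 6075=0.01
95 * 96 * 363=3310560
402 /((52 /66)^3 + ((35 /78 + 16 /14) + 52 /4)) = 2629294668 /98635525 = 26.66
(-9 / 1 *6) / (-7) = 54 / 7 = 7.71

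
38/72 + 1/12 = 0.61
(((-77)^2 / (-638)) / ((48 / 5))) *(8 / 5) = -539 / 348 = -1.55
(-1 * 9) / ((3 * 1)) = -3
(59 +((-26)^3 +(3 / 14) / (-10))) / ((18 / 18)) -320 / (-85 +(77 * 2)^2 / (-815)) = -228013035553 / 13018740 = -17514.22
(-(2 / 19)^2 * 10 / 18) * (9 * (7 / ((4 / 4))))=-0.39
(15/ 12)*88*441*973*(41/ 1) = 1935209430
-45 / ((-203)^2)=-45 / 41209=-0.00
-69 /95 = -0.73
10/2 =5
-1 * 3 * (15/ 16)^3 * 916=-2318625/ 1024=-2264.28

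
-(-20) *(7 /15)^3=1372 /675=2.03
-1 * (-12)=12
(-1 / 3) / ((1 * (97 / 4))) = -4 / 291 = -0.01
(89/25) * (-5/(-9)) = 89/45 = 1.98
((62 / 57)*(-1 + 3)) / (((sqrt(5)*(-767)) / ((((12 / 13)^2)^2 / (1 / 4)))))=-3428352*sqrt(5) / 2081097265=-0.00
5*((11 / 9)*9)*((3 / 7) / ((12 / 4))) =55 / 7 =7.86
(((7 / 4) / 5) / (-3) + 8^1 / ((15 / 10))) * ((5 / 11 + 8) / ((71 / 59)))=572477 / 15620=36.65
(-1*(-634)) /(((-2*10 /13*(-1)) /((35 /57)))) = 28847 /114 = 253.04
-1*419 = -419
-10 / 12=-5 / 6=-0.83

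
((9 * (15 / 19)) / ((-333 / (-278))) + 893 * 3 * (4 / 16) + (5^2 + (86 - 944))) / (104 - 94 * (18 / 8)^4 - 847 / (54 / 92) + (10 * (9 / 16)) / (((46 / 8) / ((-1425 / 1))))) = 8790955488 / 287345121949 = 0.03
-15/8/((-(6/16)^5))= 20480/81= 252.84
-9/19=-0.47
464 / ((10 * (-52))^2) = 29 / 16900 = 0.00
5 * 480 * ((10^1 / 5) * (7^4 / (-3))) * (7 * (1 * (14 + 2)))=-430259200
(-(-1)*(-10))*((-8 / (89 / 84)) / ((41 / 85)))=571200 / 3649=156.54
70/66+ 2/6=46/33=1.39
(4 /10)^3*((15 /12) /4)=1 /50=0.02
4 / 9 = 0.44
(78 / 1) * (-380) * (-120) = 3556800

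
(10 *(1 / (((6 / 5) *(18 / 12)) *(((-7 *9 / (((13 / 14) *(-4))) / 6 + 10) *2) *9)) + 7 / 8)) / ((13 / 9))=1896145 / 312156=6.07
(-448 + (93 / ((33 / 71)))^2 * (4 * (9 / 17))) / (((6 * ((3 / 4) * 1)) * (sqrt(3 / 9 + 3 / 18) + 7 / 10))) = -24286766000 / 18513 + 17347690000 * sqrt(2) / 18513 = 13318.88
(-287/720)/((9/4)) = -287/1620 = -0.18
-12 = -12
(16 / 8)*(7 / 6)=7 / 3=2.33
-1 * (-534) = 534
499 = 499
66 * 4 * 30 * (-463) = -3666960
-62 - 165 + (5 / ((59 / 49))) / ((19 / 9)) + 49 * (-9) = -746623 / 1121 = -666.03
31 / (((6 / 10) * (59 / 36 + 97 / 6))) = 1860 / 641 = 2.90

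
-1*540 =-540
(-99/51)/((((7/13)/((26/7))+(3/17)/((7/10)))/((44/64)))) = -429429/127768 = -3.36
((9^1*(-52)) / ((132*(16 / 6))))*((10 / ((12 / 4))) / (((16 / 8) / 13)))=-2535 / 88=-28.81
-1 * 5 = -5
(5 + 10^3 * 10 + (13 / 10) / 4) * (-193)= -77241109 / 40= -1931027.72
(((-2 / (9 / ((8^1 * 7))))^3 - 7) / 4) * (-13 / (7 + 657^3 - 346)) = 18330403 / 826957345464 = 0.00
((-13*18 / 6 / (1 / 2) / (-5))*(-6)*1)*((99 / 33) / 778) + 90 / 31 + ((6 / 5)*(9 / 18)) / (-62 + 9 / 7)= 64894161 / 25625375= 2.53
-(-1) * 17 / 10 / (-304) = -17 / 3040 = -0.01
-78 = -78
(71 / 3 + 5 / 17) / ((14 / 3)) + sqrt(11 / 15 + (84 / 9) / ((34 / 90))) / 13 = sqrt(1654185) / 3315 + 611 / 119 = 5.52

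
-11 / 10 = -1.10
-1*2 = -2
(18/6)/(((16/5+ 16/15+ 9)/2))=90/199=0.45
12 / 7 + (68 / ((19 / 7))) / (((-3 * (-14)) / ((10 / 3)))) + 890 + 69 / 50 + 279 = 70268843 / 59850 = 1174.08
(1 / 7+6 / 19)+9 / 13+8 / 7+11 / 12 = 66611 / 20748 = 3.21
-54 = -54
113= 113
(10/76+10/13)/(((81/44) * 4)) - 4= -155161/40014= -3.88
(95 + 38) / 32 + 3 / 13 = 1825 / 416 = 4.39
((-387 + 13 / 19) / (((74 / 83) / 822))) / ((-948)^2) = -20865785 / 52649076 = -0.40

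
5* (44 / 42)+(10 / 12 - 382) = -5263 / 14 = -375.93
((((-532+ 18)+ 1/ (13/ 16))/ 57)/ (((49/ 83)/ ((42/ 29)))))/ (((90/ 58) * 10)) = -184426/ 129675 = -1.42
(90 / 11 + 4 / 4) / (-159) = -101 / 1749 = -0.06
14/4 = 7/2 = 3.50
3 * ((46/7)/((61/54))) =7452/427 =17.45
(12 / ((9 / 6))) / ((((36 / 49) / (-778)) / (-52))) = 3964688 / 9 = 440520.89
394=394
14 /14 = 1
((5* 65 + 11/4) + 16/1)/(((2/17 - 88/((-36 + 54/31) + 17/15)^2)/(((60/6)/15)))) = 5545775060375/906193308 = 6119.86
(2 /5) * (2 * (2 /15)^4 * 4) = 256 /253125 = 0.00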